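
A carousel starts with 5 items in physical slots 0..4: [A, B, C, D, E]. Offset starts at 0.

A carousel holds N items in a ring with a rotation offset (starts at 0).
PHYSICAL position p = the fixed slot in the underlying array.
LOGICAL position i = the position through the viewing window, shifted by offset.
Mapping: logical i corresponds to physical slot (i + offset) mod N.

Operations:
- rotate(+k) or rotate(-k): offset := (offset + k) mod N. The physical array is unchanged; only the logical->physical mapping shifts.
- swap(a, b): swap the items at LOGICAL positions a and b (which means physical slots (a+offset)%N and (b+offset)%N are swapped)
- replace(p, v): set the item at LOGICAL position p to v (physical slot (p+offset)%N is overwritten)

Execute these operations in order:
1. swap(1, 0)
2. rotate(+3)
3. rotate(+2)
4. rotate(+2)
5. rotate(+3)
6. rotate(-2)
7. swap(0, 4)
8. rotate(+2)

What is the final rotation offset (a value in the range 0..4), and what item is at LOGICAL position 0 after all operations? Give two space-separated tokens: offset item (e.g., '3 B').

After op 1 (swap(1, 0)): offset=0, physical=[B,A,C,D,E], logical=[B,A,C,D,E]
After op 2 (rotate(+3)): offset=3, physical=[B,A,C,D,E], logical=[D,E,B,A,C]
After op 3 (rotate(+2)): offset=0, physical=[B,A,C,D,E], logical=[B,A,C,D,E]
After op 4 (rotate(+2)): offset=2, physical=[B,A,C,D,E], logical=[C,D,E,B,A]
After op 5 (rotate(+3)): offset=0, physical=[B,A,C,D,E], logical=[B,A,C,D,E]
After op 6 (rotate(-2)): offset=3, physical=[B,A,C,D,E], logical=[D,E,B,A,C]
After op 7 (swap(0, 4)): offset=3, physical=[B,A,D,C,E], logical=[C,E,B,A,D]
After op 8 (rotate(+2)): offset=0, physical=[B,A,D,C,E], logical=[B,A,D,C,E]

Answer: 0 B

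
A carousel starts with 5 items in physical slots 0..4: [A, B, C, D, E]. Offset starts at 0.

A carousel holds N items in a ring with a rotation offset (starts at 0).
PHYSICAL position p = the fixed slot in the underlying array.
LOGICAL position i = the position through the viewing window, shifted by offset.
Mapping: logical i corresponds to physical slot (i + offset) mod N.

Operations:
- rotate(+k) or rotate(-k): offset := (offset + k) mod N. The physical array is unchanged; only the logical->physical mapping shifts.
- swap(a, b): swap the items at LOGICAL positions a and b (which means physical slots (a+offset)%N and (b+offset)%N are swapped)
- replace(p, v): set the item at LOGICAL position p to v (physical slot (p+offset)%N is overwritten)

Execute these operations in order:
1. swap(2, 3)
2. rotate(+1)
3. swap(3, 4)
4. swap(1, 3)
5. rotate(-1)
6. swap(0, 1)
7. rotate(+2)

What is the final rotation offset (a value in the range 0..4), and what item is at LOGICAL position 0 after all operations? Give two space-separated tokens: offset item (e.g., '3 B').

After op 1 (swap(2, 3)): offset=0, physical=[A,B,D,C,E], logical=[A,B,D,C,E]
After op 2 (rotate(+1)): offset=1, physical=[A,B,D,C,E], logical=[B,D,C,E,A]
After op 3 (swap(3, 4)): offset=1, physical=[E,B,D,C,A], logical=[B,D,C,A,E]
After op 4 (swap(1, 3)): offset=1, physical=[E,B,A,C,D], logical=[B,A,C,D,E]
After op 5 (rotate(-1)): offset=0, physical=[E,B,A,C,D], logical=[E,B,A,C,D]
After op 6 (swap(0, 1)): offset=0, physical=[B,E,A,C,D], logical=[B,E,A,C,D]
After op 7 (rotate(+2)): offset=2, physical=[B,E,A,C,D], logical=[A,C,D,B,E]

Answer: 2 A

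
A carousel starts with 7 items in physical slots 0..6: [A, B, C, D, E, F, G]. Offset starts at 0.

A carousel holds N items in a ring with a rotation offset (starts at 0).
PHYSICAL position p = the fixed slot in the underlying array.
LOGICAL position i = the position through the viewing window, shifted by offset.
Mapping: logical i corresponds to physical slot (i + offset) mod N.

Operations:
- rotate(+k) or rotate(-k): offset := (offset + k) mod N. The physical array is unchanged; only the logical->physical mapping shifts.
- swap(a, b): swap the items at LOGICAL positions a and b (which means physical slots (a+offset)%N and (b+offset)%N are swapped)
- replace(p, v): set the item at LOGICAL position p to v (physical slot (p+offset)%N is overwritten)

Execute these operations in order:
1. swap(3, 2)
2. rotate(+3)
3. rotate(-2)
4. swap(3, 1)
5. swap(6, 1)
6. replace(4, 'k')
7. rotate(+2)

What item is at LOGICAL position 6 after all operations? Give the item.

After op 1 (swap(3, 2)): offset=0, physical=[A,B,D,C,E,F,G], logical=[A,B,D,C,E,F,G]
After op 2 (rotate(+3)): offset=3, physical=[A,B,D,C,E,F,G], logical=[C,E,F,G,A,B,D]
After op 3 (rotate(-2)): offset=1, physical=[A,B,D,C,E,F,G], logical=[B,D,C,E,F,G,A]
After op 4 (swap(3, 1)): offset=1, physical=[A,B,E,C,D,F,G], logical=[B,E,C,D,F,G,A]
After op 5 (swap(6, 1)): offset=1, physical=[E,B,A,C,D,F,G], logical=[B,A,C,D,F,G,E]
After op 6 (replace(4, 'k')): offset=1, physical=[E,B,A,C,D,k,G], logical=[B,A,C,D,k,G,E]
After op 7 (rotate(+2)): offset=3, physical=[E,B,A,C,D,k,G], logical=[C,D,k,G,E,B,A]

Answer: A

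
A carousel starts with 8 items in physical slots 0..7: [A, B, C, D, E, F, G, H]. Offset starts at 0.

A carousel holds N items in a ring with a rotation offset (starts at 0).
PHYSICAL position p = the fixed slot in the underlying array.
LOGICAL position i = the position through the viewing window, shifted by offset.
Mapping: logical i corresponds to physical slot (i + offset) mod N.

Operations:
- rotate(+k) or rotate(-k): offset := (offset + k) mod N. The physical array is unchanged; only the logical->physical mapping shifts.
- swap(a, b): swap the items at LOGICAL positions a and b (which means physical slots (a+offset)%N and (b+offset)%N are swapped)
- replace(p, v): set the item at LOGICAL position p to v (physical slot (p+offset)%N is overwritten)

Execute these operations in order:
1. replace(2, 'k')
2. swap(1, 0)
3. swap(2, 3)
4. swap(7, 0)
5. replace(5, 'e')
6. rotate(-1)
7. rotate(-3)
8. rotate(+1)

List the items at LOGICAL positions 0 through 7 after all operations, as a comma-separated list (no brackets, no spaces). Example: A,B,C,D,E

After op 1 (replace(2, 'k')): offset=0, physical=[A,B,k,D,E,F,G,H], logical=[A,B,k,D,E,F,G,H]
After op 2 (swap(1, 0)): offset=0, physical=[B,A,k,D,E,F,G,H], logical=[B,A,k,D,E,F,G,H]
After op 3 (swap(2, 3)): offset=0, physical=[B,A,D,k,E,F,G,H], logical=[B,A,D,k,E,F,G,H]
After op 4 (swap(7, 0)): offset=0, physical=[H,A,D,k,E,F,G,B], logical=[H,A,D,k,E,F,G,B]
After op 5 (replace(5, 'e')): offset=0, physical=[H,A,D,k,E,e,G,B], logical=[H,A,D,k,E,e,G,B]
After op 6 (rotate(-1)): offset=7, physical=[H,A,D,k,E,e,G,B], logical=[B,H,A,D,k,E,e,G]
After op 7 (rotate(-3)): offset=4, physical=[H,A,D,k,E,e,G,B], logical=[E,e,G,B,H,A,D,k]
After op 8 (rotate(+1)): offset=5, physical=[H,A,D,k,E,e,G,B], logical=[e,G,B,H,A,D,k,E]

Answer: e,G,B,H,A,D,k,E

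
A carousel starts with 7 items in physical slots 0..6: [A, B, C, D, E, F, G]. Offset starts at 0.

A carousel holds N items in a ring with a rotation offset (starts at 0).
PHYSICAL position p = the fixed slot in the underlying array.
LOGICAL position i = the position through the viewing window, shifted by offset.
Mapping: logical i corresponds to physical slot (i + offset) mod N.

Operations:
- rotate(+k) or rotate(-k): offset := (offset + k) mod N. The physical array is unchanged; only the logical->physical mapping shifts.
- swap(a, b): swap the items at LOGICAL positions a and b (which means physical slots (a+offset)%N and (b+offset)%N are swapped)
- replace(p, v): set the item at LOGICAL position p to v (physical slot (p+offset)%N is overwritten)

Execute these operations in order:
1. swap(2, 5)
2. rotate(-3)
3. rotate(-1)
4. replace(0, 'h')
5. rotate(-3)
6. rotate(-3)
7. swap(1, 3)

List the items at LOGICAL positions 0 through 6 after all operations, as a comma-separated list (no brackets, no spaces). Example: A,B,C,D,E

Answer: E,A,G,C,B,F,h

Derivation:
After op 1 (swap(2, 5)): offset=0, physical=[A,B,F,D,E,C,G], logical=[A,B,F,D,E,C,G]
After op 2 (rotate(-3)): offset=4, physical=[A,B,F,D,E,C,G], logical=[E,C,G,A,B,F,D]
After op 3 (rotate(-1)): offset=3, physical=[A,B,F,D,E,C,G], logical=[D,E,C,G,A,B,F]
After op 4 (replace(0, 'h')): offset=3, physical=[A,B,F,h,E,C,G], logical=[h,E,C,G,A,B,F]
After op 5 (rotate(-3)): offset=0, physical=[A,B,F,h,E,C,G], logical=[A,B,F,h,E,C,G]
After op 6 (rotate(-3)): offset=4, physical=[A,B,F,h,E,C,G], logical=[E,C,G,A,B,F,h]
After op 7 (swap(1, 3)): offset=4, physical=[C,B,F,h,E,A,G], logical=[E,A,G,C,B,F,h]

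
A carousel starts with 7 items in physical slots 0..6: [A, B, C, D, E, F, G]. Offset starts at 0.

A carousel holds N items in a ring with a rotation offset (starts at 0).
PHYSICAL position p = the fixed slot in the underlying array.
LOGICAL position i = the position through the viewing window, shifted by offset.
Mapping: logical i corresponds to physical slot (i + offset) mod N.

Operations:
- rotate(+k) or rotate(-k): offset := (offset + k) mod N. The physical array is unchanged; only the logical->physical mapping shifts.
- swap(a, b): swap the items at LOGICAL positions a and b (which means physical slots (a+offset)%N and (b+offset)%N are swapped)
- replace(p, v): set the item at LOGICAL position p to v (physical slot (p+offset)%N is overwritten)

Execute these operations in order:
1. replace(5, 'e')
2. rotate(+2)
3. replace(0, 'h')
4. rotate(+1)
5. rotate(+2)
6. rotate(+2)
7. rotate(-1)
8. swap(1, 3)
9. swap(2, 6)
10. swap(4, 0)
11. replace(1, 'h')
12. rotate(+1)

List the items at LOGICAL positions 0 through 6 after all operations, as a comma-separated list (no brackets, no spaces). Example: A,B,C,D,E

After op 1 (replace(5, 'e')): offset=0, physical=[A,B,C,D,E,e,G], logical=[A,B,C,D,E,e,G]
After op 2 (rotate(+2)): offset=2, physical=[A,B,C,D,E,e,G], logical=[C,D,E,e,G,A,B]
After op 3 (replace(0, 'h')): offset=2, physical=[A,B,h,D,E,e,G], logical=[h,D,E,e,G,A,B]
After op 4 (rotate(+1)): offset=3, physical=[A,B,h,D,E,e,G], logical=[D,E,e,G,A,B,h]
After op 5 (rotate(+2)): offset=5, physical=[A,B,h,D,E,e,G], logical=[e,G,A,B,h,D,E]
After op 6 (rotate(+2)): offset=0, physical=[A,B,h,D,E,e,G], logical=[A,B,h,D,E,e,G]
After op 7 (rotate(-1)): offset=6, physical=[A,B,h,D,E,e,G], logical=[G,A,B,h,D,E,e]
After op 8 (swap(1, 3)): offset=6, physical=[h,B,A,D,E,e,G], logical=[G,h,B,A,D,E,e]
After op 9 (swap(2, 6)): offset=6, physical=[h,e,A,D,E,B,G], logical=[G,h,e,A,D,E,B]
After op 10 (swap(4, 0)): offset=6, physical=[h,e,A,G,E,B,D], logical=[D,h,e,A,G,E,B]
After op 11 (replace(1, 'h')): offset=6, physical=[h,e,A,G,E,B,D], logical=[D,h,e,A,G,E,B]
After op 12 (rotate(+1)): offset=0, physical=[h,e,A,G,E,B,D], logical=[h,e,A,G,E,B,D]

Answer: h,e,A,G,E,B,D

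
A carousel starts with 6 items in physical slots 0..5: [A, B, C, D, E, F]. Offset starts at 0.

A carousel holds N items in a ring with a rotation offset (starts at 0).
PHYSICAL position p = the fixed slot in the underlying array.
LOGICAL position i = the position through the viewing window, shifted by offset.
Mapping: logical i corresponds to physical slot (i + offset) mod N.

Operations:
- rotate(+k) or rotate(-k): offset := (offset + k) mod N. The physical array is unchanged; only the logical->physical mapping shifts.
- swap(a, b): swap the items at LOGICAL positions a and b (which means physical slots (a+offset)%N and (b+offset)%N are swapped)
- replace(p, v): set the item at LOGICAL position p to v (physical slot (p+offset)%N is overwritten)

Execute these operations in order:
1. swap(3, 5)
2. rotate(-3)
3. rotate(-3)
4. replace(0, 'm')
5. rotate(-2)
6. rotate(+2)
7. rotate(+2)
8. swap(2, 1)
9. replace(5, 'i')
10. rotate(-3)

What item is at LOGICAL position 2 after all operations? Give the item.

Answer: i

Derivation:
After op 1 (swap(3, 5)): offset=0, physical=[A,B,C,F,E,D], logical=[A,B,C,F,E,D]
After op 2 (rotate(-3)): offset=3, physical=[A,B,C,F,E,D], logical=[F,E,D,A,B,C]
After op 3 (rotate(-3)): offset=0, physical=[A,B,C,F,E,D], logical=[A,B,C,F,E,D]
After op 4 (replace(0, 'm')): offset=0, physical=[m,B,C,F,E,D], logical=[m,B,C,F,E,D]
After op 5 (rotate(-2)): offset=4, physical=[m,B,C,F,E,D], logical=[E,D,m,B,C,F]
After op 6 (rotate(+2)): offset=0, physical=[m,B,C,F,E,D], logical=[m,B,C,F,E,D]
After op 7 (rotate(+2)): offset=2, physical=[m,B,C,F,E,D], logical=[C,F,E,D,m,B]
After op 8 (swap(2, 1)): offset=2, physical=[m,B,C,E,F,D], logical=[C,E,F,D,m,B]
After op 9 (replace(5, 'i')): offset=2, physical=[m,i,C,E,F,D], logical=[C,E,F,D,m,i]
After op 10 (rotate(-3)): offset=5, physical=[m,i,C,E,F,D], logical=[D,m,i,C,E,F]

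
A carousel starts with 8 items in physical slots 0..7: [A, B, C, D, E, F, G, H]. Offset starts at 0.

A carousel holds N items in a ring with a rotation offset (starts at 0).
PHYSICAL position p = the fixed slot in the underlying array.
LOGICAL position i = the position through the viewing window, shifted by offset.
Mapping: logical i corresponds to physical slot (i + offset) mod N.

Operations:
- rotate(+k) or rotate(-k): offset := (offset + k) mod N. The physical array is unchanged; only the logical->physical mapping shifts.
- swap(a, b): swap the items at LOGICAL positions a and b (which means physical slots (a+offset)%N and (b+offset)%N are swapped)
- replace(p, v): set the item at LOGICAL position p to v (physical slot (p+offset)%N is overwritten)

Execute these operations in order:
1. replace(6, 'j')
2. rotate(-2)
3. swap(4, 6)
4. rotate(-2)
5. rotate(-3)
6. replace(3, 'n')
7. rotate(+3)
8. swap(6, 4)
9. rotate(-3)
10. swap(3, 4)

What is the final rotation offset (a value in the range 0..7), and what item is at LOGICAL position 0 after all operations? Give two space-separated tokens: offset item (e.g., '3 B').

After op 1 (replace(6, 'j')): offset=0, physical=[A,B,C,D,E,F,j,H], logical=[A,B,C,D,E,F,j,H]
After op 2 (rotate(-2)): offset=6, physical=[A,B,C,D,E,F,j,H], logical=[j,H,A,B,C,D,E,F]
After op 3 (swap(4, 6)): offset=6, physical=[A,B,E,D,C,F,j,H], logical=[j,H,A,B,E,D,C,F]
After op 4 (rotate(-2)): offset=4, physical=[A,B,E,D,C,F,j,H], logical=[C,F,j,H,A,B,E,D]
After op 5 (rotate(-3)): offset=1, physical=[A,B,E,D,C,F,j,H], logical=[B,E,D,C,F,j,H,A]
After op 6 (replace(3, 'n')): offset=1, physical=[A,B,E,D,n,F,j,H], logical=[B,E,D,n,F,j,H,A]
After op 7 (rotate(+3)): offset=4, physical=[A,B,E,D,n,F,j,H], logical=[n,F,j,H,A,B,E,D]
After op 8 (swap(6, 4)): offset=4, physical=[E,B,A,D,n,F,j,H], logical=[n,F,j,H,E,B,A,D]
After op 9 (rotate(-3)): offset=1, physical=[E,B,A,D,n,F,j,H], logical=[B,A,D,n,F,j,H,E]
After op 10 (swap(3, 4)): offset=1, physical=[E,B,A,D,F,n,j,H], logical=[B,A,D,F,n,j,H,E]

Answer: 1 B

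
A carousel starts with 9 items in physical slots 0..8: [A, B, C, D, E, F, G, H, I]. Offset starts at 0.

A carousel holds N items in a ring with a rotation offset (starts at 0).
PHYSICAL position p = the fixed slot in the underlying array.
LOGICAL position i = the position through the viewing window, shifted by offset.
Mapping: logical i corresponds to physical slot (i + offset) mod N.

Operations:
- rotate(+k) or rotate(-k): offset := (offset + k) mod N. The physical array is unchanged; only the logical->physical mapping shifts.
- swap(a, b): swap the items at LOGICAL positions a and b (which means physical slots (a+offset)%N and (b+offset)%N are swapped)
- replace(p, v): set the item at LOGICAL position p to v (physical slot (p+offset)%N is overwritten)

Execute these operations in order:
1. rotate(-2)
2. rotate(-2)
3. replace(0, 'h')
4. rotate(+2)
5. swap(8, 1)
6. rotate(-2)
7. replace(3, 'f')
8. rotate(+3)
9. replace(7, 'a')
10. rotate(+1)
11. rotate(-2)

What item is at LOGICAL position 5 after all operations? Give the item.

After op 1 (rotate(-2)): offset=7, physical=[A,B,C,D,E,F,G,H,I], logical=[H,I,A,B,C,D,E,F,G]
After op 2 (rotate(-2)): offset=5, physical=[A,B,C,D,E,F,G,H,I], logical=[F,G,H,I,A,B,C,D,E]
After op 3 (replace(0, 'h')): offset=5, physical=[A,B,C,D,E,h,G,H,I], logical=[h,G,H,I,A,B,C,D,E]
After op 4 (rotate(+2)): offset=7, physical=[A,B,C,D,E,h,G,H,I], logical=[H,I,A,B,C,D,E,h,G]
After op 5 (swap(8, 1)): offset=7, physical=[A,B,C,D,E,h,I,H,G], logical=[H,G,A,B,C,D,E,h,I]
After op 6 (rotate(-2)): offset=5, physical=[A,B,C,D,E,h,I,H,G], logical=[h,I,H,G,A,B,C,D,E]
After op 7 (replace(3, 'f')): offset=5, physical=[A,B,C,D,E,h,I,H,f], logical=[h,I,H,f,A,B,C,D,E]
After op 8 (rotate(+3)): offset=8, physical=[A,B,C,D,E,h,I,H,f], logical=[f,A,B,C,D,E,h,I,H]
After op 9 (replace(7, 'a')): offset=8, physical=[A,B,C,D,E,h,a,H,f], logical=[f,A,B,C,D,E,h,a,H]
After op 10 (rotate(+1)): offset=0, physical=[A,B,C,D,E,h,a,H,f], logical=[A,B,C,D,E,h,a,H,f]
After op 11 (rotate(-2)): offset=7, physical=[A,B,C,D,E,h,a,H,f], logical=[H,f,A,B,C,D,E,h,a]

Answer: D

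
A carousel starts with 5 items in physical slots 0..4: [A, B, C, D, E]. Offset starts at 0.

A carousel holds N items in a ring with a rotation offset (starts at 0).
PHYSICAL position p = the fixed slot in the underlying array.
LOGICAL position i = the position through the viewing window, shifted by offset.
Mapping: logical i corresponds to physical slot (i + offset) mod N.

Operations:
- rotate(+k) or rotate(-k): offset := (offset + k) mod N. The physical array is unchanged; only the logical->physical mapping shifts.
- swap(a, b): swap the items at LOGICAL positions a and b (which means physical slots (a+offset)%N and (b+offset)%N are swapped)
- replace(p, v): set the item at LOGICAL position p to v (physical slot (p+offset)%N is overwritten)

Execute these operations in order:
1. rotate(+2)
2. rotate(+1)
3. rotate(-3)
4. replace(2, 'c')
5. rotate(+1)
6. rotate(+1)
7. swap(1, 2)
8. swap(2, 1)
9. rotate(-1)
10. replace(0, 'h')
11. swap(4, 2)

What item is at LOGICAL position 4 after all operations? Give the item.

Answer: D

Derivation:
After op 1 (rotate(+2)): offset=2, physical=[A,B,C,D,E], logical=[C,D,E,A,B]
After op 2 (rotate(+1)): offset=3, physical=[A,B,C,D,E], logical=[D,E,A,B,C]
After op 3 (rotate(-3)): offset=0, physical=[A,B,C,D,E], logical=[A,B,C,D,E]
After op 4 (replace(2, 'c')): offset=0, physical=[A,B,c,D,E], logical=[A,B,c,D,E]
After op 5 (rotate(+1)): offset=1, physical=[A,B,c,D,E], logical=[B,c,D,E,A]
After op 6 (rotate(+1)): offset=2, physical=[A,B,c,D,E], logical=[c,D,E,A,B]
After op 7 (swap(1, 2)): offset=2, physical=[A,B,c,E,D], logical=[c,E,D,A,B]
After op 8 (swap(2, 1)): offset=2, physical=[A,B,c,D,E], logical=[c,D,E,A,B]
After op 9 (rotate(-1)): offset=1, physical=[A,B,c,D,E], logical=[B,c,D,E,A]
After op 10 (replace(0, 'h')): offset=1, physical=[A,h,c,D,E], logical=[h,c,D,E,A]
After op 11 (swap(4, 2)): offset=1, physical=[D,h,c,A,E], logical=[h,c,A,E,D]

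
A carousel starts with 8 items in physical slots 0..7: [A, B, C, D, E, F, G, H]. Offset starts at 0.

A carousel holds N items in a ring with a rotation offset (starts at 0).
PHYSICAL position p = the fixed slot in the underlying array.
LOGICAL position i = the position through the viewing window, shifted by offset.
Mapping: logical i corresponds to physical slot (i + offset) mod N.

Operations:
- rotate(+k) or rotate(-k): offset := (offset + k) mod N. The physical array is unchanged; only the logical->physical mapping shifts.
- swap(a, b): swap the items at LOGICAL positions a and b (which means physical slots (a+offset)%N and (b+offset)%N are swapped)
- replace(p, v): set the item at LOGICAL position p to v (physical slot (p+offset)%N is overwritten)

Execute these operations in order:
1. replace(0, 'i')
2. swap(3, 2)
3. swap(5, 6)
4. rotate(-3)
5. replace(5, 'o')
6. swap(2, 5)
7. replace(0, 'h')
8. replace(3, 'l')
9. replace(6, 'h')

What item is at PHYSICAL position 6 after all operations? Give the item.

Answer: F

Derivation:
After op 1 (replace(0, 'i')): offset=0, physical=[i,B,C,D,E,F,G,H], logical=[i,B,C,D,E,F,G,H]
After op 2 (swap(3, 2)): offset=0, physical=[i,B,D,C,E,F,G,H], logical=[i,B,D,C,E,F,G,H]
After op 3 (swap(5, 6)): offset=0, physical=[i,B,D,C,E,G,F,H], logical=[i,B,D,C,E,G,F,H]
After op 4 (rotate(-3)): offset=5, physical=[i,B,D,C,E,G,F,H], logical=[G,F,H,i,B,D,C,E]
After op 5 (replace(5, 'o')): offset=5, physical=[i,B,o,C,E,G,F,H], logical=[G,F,H,i,B,o,C,E]
After op 6 (swap(2, 5)): offset=5, physical=[i,B,H,C,E,G,F,o], logical=[G,F,o,i,B,H,C,E]
After op 7 (replace(0, 'h')): offset=5, physical=[i,B,H,C,E,h,F,o], logical=[h,F,o,i,B,H,C,E]
After op 8 (replace(3, 'l')): offset=5, physical=[l,B,H,C,E,h,F,o], logical=[h,F,o,l,B,H,C,E]
After op 9 (replace(6, 'h')): offset=5, physical=[l,B,H,h,E,h,F,o], logical=[h,F,o,l,B,H,h,E]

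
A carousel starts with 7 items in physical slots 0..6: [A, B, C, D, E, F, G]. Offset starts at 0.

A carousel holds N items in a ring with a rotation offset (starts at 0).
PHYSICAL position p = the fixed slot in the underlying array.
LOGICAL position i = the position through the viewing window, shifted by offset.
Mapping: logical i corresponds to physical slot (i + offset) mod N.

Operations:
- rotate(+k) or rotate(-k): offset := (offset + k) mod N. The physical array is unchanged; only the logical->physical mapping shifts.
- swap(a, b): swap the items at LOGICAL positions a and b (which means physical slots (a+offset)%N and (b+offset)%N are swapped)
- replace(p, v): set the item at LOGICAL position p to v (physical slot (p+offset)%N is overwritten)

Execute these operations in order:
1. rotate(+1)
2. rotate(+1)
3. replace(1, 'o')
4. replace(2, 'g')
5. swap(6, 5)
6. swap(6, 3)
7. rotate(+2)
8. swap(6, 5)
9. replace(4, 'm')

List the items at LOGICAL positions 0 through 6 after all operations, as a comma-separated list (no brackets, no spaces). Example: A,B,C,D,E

Answer: g,A,G,B,m,o,C

Derivation:
After op 1 (rotate(+1)): offset=1, physical=[A,B,C,D,E,F,G], logical=[B,C,D,E,F,G,A]
After op 2 (rotate(+1)): offset=2, physical=[A,B,C,D,E,F,G], logical=[C,D,E,F,G,A,B]
After op 3 (replace(1, 'o')): offset=2, physical=[A,B,C,o,E,F,G], logical=[C,o,E,F,G,A,B]
After op 4 (replace(2, 'g')): offset=2, physical=[A,B,C,o,g,F,G], logical=[C,o,g,F,G,A,B]
After op 5 (swap(6, 5)): offset=2, physical=[B,A,C,o,g,F,G], logical=[C,o,g,F,G,B,A]
After op 6 (swap(6, 3)): offset=2, physical=[B,F,C,o,g,A,G], logical=[C,o,g,A,G,B,F]
After op 7 (rotate(+2)): offset=4, physical=[B,F,C,o,g,A,G], logical=[g,A,G,B,F,C,o]
After op 8 (swap(6, 5)): offset=4, physical=[B,F,o,C,g,A,G], logical=[g,A,G,B,F,o,C]
After op 9 (replace(4, 'm')): offset=4, physical=[B,m,o,C,g,A,G], logical=[g,A,G,B,m,o,C]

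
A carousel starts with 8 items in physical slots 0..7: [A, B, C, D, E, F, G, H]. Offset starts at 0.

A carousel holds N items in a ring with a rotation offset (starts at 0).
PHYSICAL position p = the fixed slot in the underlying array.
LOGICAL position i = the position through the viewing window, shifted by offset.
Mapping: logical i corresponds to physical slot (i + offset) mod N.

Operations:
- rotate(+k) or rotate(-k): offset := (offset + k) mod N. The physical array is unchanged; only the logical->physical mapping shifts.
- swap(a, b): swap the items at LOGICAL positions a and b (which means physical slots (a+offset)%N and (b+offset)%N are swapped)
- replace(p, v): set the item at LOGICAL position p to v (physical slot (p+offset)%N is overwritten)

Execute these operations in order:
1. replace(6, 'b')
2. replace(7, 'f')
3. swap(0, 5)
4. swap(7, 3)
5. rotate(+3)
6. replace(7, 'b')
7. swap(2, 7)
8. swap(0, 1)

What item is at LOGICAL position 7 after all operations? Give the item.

After op 1 (replace(6, 'b')): offset=0, physical=[A,B,C,D,E,F,b,H], logical=[A,B,C,D,E,F,b,H]
After op 2 (replace(7, 'f')): offset=0, physical=[A,B,C,D,E,F,b,f], logical=[A,B,C,D,E,F,b,f]
After op 3 (swap(0, 5)): offset=0, physical=[F,B,C,D,E,A,b,f], logical=[F,B,C,D,E,A,b,f]
After op 4 (swap(7, 3)): offset=0, physical=[F,B,C,f,E,A,b,D], logical=[F,B,C,f,E,A,b,D]
After op 5 (rotate(+3)): offset=3, physical=[F,B,C,f,E,A,b,D], logical=[f,E,A,b,D,F,B,C]
After op 6 (replace(7, 'b')): offset=3, physical=[F,B,b,f,E,A,b,D], logical=[f,E,A,b,D,F,B,b]
After op 7 (swap(2, 7)): offset=3, physical=[F,B,A,f,E,b,b,D], logical=[f,E,b,b,D,F,B,A]
After op 8 (swap(0, 1)): offset=3, physical=[F,B,A,E,f,b,b,D], logical=[E,f,b,b,D,F,B,A]

Answer: A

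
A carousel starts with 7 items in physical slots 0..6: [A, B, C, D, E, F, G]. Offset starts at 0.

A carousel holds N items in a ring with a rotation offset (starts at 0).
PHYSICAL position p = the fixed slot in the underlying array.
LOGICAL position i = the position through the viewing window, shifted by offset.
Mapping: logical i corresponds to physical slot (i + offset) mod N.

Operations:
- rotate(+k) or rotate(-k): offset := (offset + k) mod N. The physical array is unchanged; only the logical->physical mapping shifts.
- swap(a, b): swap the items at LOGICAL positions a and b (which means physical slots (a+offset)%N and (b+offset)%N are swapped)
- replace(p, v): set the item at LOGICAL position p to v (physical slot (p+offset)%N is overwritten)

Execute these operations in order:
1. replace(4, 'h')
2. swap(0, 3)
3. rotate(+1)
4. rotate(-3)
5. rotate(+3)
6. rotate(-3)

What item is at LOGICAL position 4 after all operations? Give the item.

Answer: C

Derivation:
After op 1 (replace(4, 'h')): offset=0, physical=[A,B,C,D,h,F,G], logical=[A,B,C,D,h,F,G]
After op 2 (swap(0, 3)): offset=0, physical=[D,B,C,A,h,F,G], logical=[D,B,C,A,h,F,G]
After op 3 (rotate(+1)): offset=1, physical=[D,B,C,A,h,F,G], logical=[B,C,A,h,F,G,D]
After op 4 (rotate(-3)): offset=5, physical=[D,B,C,A,h,F,G], logical=[F,G,D,B,C,A,h]
After op 5 (rotate(+3)): offset=1, physical=[D,B,C,A,h,F,G], logical=[B,C,A,h,F,G,D]
After op 6 (rotate(-3)): offset=5, physical=[D,B,C,A,h,F,G], logical=[F,G,D,B,C,A,h]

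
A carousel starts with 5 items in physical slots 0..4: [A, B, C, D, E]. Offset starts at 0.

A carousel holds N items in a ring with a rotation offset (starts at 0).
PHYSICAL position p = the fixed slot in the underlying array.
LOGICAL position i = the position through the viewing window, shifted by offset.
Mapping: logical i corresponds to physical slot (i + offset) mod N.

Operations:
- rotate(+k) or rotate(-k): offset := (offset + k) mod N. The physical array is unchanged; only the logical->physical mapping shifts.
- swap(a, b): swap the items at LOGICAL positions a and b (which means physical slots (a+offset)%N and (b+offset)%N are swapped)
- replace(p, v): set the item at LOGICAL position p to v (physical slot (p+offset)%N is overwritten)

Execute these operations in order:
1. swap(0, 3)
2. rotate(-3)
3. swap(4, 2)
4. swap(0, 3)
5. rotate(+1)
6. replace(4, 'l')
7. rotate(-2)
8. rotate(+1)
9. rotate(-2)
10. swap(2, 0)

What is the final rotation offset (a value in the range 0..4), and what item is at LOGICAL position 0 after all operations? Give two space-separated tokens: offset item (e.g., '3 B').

Answer: 0 l

Derivation:
After op 1 (swap(0, 3)): offset=0, physical=[D,B,C,A,E], logical=[D,B,C,A,E]
After op 2 (rotate(-3)): offset=2, physical=[D,B,C,A,E], logical=[C,A,E,D,B]
After op 3 (swap(4, 2)): offset=2, physical=[D,E,C,A,B], logical=[C,A,B,D,E]
After op 4 (swap(0, 3)): offset=2, physical=[C,E,D,A,B], logical=[D,A,B,C,E]
After op 5 (rotate(+1)): offset=3, physical=[C,E,D,A,B], logical=[A,B,C,E,D]
After op 6 (replace(4, 'l')): offset=3, physical=[C,E,l,A,B], logical=[A,B,C,E,l]
After op 7 (rotate(-2)): offset=1, physical=[C,E,l,A,B], logical=[E,l,A,B,C]
After op 8 (rotate(+1)): offset=2, physical=[C,E,l,A,B], logical=[l,A,B,C,E]
After op 9 (rotate(-2)): offset=0, physical=[C,E,l,A,B], logical=[C,E,l,A,B]
After op 10 (swap(2, 0)): offset=0, physical=[l,E,C,A,B], logical=[l,E,C,A,B]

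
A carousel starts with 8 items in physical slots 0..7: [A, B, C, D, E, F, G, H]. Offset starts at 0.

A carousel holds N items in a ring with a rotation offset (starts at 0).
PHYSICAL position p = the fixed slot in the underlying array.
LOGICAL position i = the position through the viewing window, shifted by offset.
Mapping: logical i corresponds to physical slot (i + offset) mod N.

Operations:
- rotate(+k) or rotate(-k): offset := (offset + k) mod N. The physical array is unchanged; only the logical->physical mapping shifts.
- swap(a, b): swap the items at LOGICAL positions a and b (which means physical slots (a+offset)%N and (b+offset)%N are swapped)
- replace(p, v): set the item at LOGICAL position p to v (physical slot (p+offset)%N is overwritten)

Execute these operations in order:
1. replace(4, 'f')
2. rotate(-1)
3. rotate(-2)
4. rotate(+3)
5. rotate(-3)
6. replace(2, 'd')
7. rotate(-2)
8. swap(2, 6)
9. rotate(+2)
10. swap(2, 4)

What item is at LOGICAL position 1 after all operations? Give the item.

Answer: G

Derivation:
After op 1 (replace(4, 'f')): offset=0, physical=[A,B,C,D,f,F,G,H], logical=[A,B,C,D,f,F,G,H]
After op 2 (rotate(-1)): offset=7, physical=[A,B,C,D,f,F,G,H], logical=[H,A,B,C,D,f,F,G]
After op 3 (rotate(-2)): offset=5, physical=[A,B,C,D,f,F,G,H], logical=[F,G,H,A,B,C,D,f]
After op 4 (rotate(+3)): offset=0, physical=[A,B,C,D,f,F,G,H], logical=[A,B,C,D,f,F,G,H]
After op 5 (rotate(-3)): offset=5, physical=[A,B,C,D,f,F,G,H], logical=[F,G,H,A,B,C,D,f]
After op 6 (replace(2, 'd')): offset=5, physical=[A,B,C,D,f,F,G,d], logical=[F,G,d,A,B,C,D,f]
After op 7 (rotate(-2)): offset=3, physical=[A,B,C,D,f,F,G,d], logical=[D,f,F,G,d,A,B,C]
After op 8 (swap(2, 6)): offset=3, physical=[A,F,C,D,f,B,G,d], logical=[D,f,B,G,d,A,F,C]
After op 9 (rotate(+2)): offset=5, physical=[A,F,C,D,f,B,G,d], logical=[B,G,d,A,F,C,D,f]
After op 10 (swap(2, 4)): offset=5, physical=[A,d,C,D,f,B,G,F], logical=[B,G,F,A,d,C,D,f]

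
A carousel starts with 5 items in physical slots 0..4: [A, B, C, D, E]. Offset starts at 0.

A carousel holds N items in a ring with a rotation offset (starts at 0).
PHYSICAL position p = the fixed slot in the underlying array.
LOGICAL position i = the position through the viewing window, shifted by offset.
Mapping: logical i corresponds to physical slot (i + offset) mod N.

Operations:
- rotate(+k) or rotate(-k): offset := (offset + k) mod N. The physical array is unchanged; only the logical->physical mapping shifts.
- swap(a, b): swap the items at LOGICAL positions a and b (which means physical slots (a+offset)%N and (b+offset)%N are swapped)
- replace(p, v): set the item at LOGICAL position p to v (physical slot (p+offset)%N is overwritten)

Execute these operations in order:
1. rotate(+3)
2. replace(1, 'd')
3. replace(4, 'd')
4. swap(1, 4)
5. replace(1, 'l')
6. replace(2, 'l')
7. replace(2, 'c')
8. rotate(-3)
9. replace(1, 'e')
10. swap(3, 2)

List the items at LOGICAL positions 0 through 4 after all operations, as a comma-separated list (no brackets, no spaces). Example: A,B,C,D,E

After op 1 (rotate(+3)): offset=3, physical=[A,B,C,D,E], logical=[D,E,A,B,C]
After op 2 (replace(1, 'd')): offset=3, physical=[A,B,C,D,d], logical=[D,d,A,B,C]
After op 3 (replace(4, 'd')): offset=3, physical=[A,B,d,D,d], logical=[D,d,A,B,d]
After op 4 (swap(1, 4)): offset=3, physical=[A,B,d,D,d], logical=[D,d,A,B,d]
After op 5 (replace(1, 'l')): offset=3, physical=[A,B,d,D,l], logical=[D,l,A,B,d]
After op 6 (replace(2, 'l')): offset=3, physical=[l,B,d,D,l], logical=[D,l,l,B,d]
After op 7 (replace(2, 'c')): offset=3, physical=[c,B,d,D,l], logical=[D,l,c,B,d]
After op 8 (rotate(-3)): offset=0, physical=[c,B,d,D,l], logical=[c,B,d,D,l]
After op 9 (replace(1, 'e')): offset=0, physical=[c,e,d,D,l], logical=[c,e,d,D,l]
After op 10 (swap(3, 2)): offset=0, physical=[c,e,D,d,l], logical=[c,e,D,d,l]

Answer: c,e,D,d,l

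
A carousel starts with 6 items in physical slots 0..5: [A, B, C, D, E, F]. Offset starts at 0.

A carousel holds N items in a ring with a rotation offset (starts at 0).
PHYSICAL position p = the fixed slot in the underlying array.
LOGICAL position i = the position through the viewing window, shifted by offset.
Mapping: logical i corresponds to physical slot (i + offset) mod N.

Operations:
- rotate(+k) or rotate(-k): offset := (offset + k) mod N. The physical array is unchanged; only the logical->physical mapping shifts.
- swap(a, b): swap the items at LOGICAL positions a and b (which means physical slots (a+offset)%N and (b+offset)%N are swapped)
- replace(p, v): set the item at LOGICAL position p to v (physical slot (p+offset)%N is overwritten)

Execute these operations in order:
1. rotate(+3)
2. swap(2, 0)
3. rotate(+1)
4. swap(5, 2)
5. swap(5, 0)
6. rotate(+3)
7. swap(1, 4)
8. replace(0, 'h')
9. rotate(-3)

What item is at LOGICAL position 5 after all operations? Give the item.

After op 1 (rotate(+3)): offset=3, physical=[A,B,C,D,E,F], logical=[D,E,F,A,B,C]
After op 2 (swap(2, 0)): offset=3, physical=[A,B,C,F,E,D], logical=[F,E,D,A,B,C]
After op 3 (rotate(+1)): offset=4, physical=[A,B,C,F,E,D], logical=[E,D,A,B,C,F]
After op 4 (swap(5, 2)): offset=4, physical=[F,B,C,A,E,D], logical=[E,D,F,B,C,A]
After op 5 (swap(5, 0)): offset=4, physical=[F,B,C,E,A,D], logical=[A,D,F,B,C,E]
After op 6 (rotate(+3)): offset=1, physical=[F,B,C,E,A,D], logical=[B,C,E,A,D,F]
After op 7 (swap(1, 4)): offset=1, physical=[F,B,D,E,A,C], logical=[B,D,E,A,C,F]
After op 8 (replace(0, 'h')): offset=1, physical=[F,h,D,E,A,C], logical=[h,D,E,A,C,F]
After op 9 (rotate(-3)): offset=4, physical=[F,h,D,E,A,C], logical=[A,C,F,h,D,E]

Answer: E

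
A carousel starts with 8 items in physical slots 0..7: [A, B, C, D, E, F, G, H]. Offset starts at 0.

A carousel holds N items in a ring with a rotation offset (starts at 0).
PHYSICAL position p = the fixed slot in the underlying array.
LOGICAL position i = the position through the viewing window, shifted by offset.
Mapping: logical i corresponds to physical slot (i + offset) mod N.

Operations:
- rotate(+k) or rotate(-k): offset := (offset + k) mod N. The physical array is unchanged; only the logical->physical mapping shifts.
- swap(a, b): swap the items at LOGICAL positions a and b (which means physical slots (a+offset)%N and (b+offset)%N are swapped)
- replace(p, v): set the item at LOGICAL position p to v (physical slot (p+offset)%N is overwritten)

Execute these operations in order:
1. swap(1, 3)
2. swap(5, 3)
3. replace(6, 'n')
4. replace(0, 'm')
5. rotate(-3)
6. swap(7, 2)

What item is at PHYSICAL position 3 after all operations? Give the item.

Answer: F

Derivation:
After op 1 (swap(1, 3)): offset=0, physical=[A,D,C,B,E,F,G,H], logical=[A,D,C,B,E,F,G,H]
After op 2 (swap(5, 3)): offset=0, physical=[A,D,C,F,E,B,G,H], logical=[A,D,C,F,E,B,G,H]
After op 3 (replace(6, 'n')): offset=0, physical=[A,D,C,F,E,B,n,H], logical=[A,D,C,F,E,B,n,H]
After op 4 (replace(0, 'm')): offset=0, physical=[m,D,C,F,E,B,n,H], logical=[m,D,C,F,E,B,n,H]
After op 5 (rotate(-3)): offset=5, physical=[m,D,C,F,E,B,n,H], logical=[B,n,H,m,D,C,F,E]
After op 6 (swap(7, 2)): offset=5, physical=[m,D,C,F,H,B,n,E], logical=[B,n,E,m,D,C,F,H]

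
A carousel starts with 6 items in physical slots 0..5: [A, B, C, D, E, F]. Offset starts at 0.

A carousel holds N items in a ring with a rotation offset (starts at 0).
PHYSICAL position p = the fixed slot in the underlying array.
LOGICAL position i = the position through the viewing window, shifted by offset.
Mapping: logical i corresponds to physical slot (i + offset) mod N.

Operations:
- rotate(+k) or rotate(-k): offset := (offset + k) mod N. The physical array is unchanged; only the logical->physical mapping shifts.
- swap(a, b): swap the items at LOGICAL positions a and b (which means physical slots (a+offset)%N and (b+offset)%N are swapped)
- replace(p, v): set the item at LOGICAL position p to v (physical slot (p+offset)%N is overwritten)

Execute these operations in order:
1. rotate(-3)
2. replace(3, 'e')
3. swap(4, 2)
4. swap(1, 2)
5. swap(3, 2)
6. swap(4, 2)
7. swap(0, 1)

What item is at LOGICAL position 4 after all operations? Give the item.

Answer: e

Derivation:
After op 1 (rotate(-3)): offset=3, physical=[A,B,C,D,E,F], logical=[D,E,F,A,B,C]
After op 2 (replace(3, 'e')): offset=3, physical=[e,B,C,D,E,F], logical=[D,E,F,e,B,C]
After op 3 (swap(4, 2)): offset=3, physical=[e,F,C,D,E,B], logical=[D,E,B,e,F,C]
After op 4 (swap(1, 2)): offset=3, physical=[e,F,C,D,B,E], logical=[D,B,E,e,F,C]
After op 5 (swap(3, 2)): offset=3, physical=[E,F,C,D,B,e], logical=[D,B,e,E,F,C]
After op 6 (swap(4, 2)): offset=3, physical=[E,e,C,D,B,F], logical=[D,B,F,E,e,C]
After op 7 (swap(0, 1)): offset=3, physical=[E,e,C,B,D,F], logical=[B,D,F,E,e,C]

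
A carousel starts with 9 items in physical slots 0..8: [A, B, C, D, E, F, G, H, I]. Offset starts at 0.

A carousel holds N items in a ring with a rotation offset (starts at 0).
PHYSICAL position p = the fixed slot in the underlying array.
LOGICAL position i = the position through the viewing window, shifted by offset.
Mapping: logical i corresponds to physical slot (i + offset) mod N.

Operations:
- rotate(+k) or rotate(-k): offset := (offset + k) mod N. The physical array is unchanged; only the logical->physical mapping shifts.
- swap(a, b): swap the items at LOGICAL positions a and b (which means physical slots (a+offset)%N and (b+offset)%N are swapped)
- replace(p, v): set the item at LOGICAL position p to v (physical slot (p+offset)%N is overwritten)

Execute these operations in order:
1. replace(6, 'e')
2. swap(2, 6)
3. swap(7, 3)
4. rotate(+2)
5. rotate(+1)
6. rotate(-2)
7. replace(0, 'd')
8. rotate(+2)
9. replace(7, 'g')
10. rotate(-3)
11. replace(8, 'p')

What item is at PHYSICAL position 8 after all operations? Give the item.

After op 1 (replace(6, 'e')): offset=0, physical=[A,B,C,D,E,F,e,H,I], logical=[A,B,C,D,E,F,e,H,I]
After op 2 (swap(2, 6)): offset=0, physical=[A,B,e,D,E,F,C,H,I], logical=[A,B,e,D,E,F,C,H,I]
After op 3 (swap(7, 3)): offset=0, physical=[A,B,e,H,E,F,C,D,I], logical=[A,B,e,H,E,F,C,D,I]
After op 4 (rotate(+2)): offset=2, physical=[A,B,e,H,E,F,C,D,I], logical=[e,H,E,F,C,D,I,A,B]
After op 5 (rotate(+1)): offset=3, physical=[A,B,e,H,E,F,C,D,I], logical=[H,E,F,C,D,I,A,B,e]
After op 6 (rotate(-2)): offset=1, physical=[A,B,e,H,E,F,C,D,I], logical=[B,e,H,E,F,C,D,I,A]
After op 7 (replace(0, 'd')): offset=1, physical=[A,d,e,H,E,F,C,D,I], logical=[d,e,H,E,F,C,D,I,A]
After op 8 (rotate(+2)): offset=3, physical=[A,d,e,H,E,F,C,D,I], logical=[H,E,F,C,D,I,A,d,e]
After op 9 (replace(7, 'g')): offset=3, physical=[A,g,e,H,E,F,C,D,I], logical=[H,E,F,C,D,I,A,g,e]
After op 10 (rotate(-3)): offset=0, physical=[A,g,e,H,E,F,C,D,I], logical=[A,g,e,H,E,F,C,D,I]
After op 11 (replace(8, 'p')): offset=0, physical=[A,g,e,H,E,F,C,D,p], logical=[A,g,e,H,E,F,C,D,p]

Answer: p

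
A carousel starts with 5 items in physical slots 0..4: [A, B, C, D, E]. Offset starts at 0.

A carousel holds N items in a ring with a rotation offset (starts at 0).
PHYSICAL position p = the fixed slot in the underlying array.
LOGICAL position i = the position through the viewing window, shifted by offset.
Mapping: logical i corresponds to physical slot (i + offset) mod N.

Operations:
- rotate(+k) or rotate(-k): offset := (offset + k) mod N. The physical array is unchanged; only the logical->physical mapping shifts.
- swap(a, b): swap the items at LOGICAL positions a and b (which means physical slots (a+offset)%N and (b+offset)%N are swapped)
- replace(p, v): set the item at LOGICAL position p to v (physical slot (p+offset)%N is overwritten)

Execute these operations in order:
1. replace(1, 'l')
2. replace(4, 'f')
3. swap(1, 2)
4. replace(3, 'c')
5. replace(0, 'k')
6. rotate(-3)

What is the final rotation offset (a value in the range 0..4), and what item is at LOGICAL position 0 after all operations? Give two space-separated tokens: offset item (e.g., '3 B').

Answer: 2 l

Derivation:
After op 1 (replace(1, 'l')): offset=0, physical=[A,l,C,D,E], logical=[A,l,C,D,E]
After op 2 (replace(4, 'f')): offset=0, physical=[A,l,C,D,f], logical=[A,l,C,D,f]
After op 3 (swap(1, 2)): offset=0, physical=[A,C,l,D,f], logical=[A,C,l,D,f]
After op 4 (replace(3, 'c')): offset=0, physical=[A,C,l,c,f], logical=[A,C,l,c,f]
After op 5 (replace(0, 'k')): offset=0, physical=[k,C,l,c,f], logical=[k,C,l,c,f]
After op 6 (rotate(-3)): offset=2, physical=[k,C,l,c,f], logical=[l,c,f,k,C]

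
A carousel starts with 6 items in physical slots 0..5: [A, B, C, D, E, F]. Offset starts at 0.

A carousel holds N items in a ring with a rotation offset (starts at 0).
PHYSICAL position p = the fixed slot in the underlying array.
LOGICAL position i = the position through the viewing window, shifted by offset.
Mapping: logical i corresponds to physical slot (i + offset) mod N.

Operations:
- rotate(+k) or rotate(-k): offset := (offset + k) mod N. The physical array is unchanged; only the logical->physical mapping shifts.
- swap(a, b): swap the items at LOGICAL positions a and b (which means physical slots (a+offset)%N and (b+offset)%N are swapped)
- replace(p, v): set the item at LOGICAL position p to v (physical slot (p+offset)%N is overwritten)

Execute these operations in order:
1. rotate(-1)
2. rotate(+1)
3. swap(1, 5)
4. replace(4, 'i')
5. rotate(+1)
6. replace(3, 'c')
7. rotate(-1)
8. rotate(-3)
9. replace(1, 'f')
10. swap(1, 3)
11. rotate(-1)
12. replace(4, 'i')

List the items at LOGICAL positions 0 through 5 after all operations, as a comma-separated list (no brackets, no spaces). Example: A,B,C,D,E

Answer: C,D,A,B,i,F

Derivation:
After op 1 (rotate(-1)): offset=5, physical=[A,B,C,D,E,F], logical=[F,A,B,C,D,E]
After op 2 (rotate(+1)): offset=0, physical=[A,B,C,D,E,F], logical=[A,B,C,D,E,F]
After op 3 (swap(1, 5)): offset=0, physical=[A,F,C,D,E,B], logical=[A,F,C,D,E,B]
After op 4 (replace(4, 'i')): offset=0, physical=[A,F,C,D,i,B], logical=[A,F,C,D,i,B]
After op 5 (rotate(+1)): offset=1, physical=[A,F,C,D,i,B], logical=[F,C,D,i,B,A]
After op 6 (replace(3, 'c')): offset=1, physical=[A,F,C,D,c,B], logical=[F,C,D,c,B,A]
After op 7 (rotate(-1)): offset=0, physical=[A,F,C,D,c,B], logical=[A,F,C,D,c,B]
After op 8 (rotate(-3)): offset=3, physical=[A,F,C,D,c,B], logical=[D,c,B,A,F,C]
After op 9 (replace(1, 'f')): offset=3, physical=[A,F,C,D,f,B], logical=[D,f,B,A,F,C]
After op 10 (swap(1, 3)): offset=3, physical=[f,F,C,D,A,B], logical=[D,A,B,f,F,C]
After op 11 (rotate(-1)): offset=2, physical=[f,F,C,D,A,B], logical=[C,D,A,B,f,F]
After op 12 (replace(4, 'i')): offset=2, physical=[i,F,C,D,A,B], logical=[C,D,A,B,i,F]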